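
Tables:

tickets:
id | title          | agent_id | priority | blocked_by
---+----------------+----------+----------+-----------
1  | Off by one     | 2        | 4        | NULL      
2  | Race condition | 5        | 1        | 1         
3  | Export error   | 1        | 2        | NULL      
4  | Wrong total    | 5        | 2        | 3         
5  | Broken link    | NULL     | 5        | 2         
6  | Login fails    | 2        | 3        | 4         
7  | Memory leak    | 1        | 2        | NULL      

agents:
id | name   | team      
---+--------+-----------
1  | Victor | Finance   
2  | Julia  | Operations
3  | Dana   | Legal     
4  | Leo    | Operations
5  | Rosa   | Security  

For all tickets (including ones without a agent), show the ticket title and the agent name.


LEFT JOIN keeps every row from tickets (the left table); where agent_id has no match in agents, the agent columns become NULL. Walk through each ticket:
  - ticket 1 (Off by one): agent_id=2 -> matches Julia
  - ticket 2 (Race condition): agent_id=5 -> matches Rosa
  - ticket 3 (Export error): agent_id=1 -> matches Victor
  - ticket 4 (Wrong total): agent_id=5 -> matches Rosa
  - ticket 5 (Broken link): agent_id=NULL, no match -> kept with NULL
  - ticket 6 (Login fails): agent_id=2 -> matches Julia
  - ticket 7 (Memory leak): agent_id=1 -> matches Victor
All 7 rows appear; 1 has NULL agent.

SQL:
SELECT a.title, b.name AS agent
FROM tickets a
LEFT JOIN agents b ON a.agent_id = b.id

Result:
title          | agent 
---------------+-------
Off by one     | Julia 
Race condition | Rosa  
Export error   | Victor
Wrong total    | Rosa  
Broken link    | NULL  
Login fails    | Julia 
Memory leak    | Victor


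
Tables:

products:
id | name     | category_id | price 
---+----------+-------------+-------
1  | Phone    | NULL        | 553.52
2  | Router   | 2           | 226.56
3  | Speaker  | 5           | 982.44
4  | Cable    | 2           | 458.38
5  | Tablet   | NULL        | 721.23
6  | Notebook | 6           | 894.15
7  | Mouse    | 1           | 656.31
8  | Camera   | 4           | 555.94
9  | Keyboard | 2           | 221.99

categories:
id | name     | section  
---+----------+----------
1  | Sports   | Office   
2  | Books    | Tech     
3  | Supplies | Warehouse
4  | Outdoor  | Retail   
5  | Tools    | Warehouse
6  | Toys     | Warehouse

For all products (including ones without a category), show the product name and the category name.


LEFT JOIN keeps every row from products (the left table); where category_id has no match in categories, the category columns become NULL. Walk through each product:
  - product 1 (Phone): category_id=NULL, no match -> kept with NULL
  - product 2 (Router): category_id=2 -> matches Books
  - product 3 (Speaker): category_id=5 -> matches Tools
  - product 4 (Cable): category_id=2 -> matches Books
  - product 5 (Tablet): category_id=NULL, no match -> kept with NULL
  - product 6 (Notebook): category_id=6 -> matches Toys
  - product 7 (Mouse): category_id=1 -> matches Sports
  - product 8 (Camera): category_id=4 -> matches Outdoor
  - product 9 (Keyboard): category_id=2 -> matches Books
All 9 rows appear; 2 have NULL category.

SQL:
SELECT a.name, b.name AS category
FROM products a
LEFT JOIN categories b ON a.category_id = b.id

Result:
name     | category
---------+---------
Phone    | NULL    
Router   | Books   
Speaker  | Tools   
Cable    | Books   
Tablet   | NULL    
Notebook | Toys    
Mouse    | Sports  
Camera   | Outdoor 
Keyboard | Books   


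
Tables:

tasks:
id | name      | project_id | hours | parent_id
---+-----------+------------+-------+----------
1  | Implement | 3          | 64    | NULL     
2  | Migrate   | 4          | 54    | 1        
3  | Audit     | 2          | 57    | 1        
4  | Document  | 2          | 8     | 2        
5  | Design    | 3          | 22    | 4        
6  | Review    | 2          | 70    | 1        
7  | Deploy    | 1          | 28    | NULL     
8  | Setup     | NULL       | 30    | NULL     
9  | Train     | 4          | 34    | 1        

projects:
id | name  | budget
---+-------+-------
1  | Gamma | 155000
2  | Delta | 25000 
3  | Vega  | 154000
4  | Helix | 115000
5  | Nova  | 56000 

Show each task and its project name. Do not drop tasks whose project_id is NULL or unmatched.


LEFT JOIN keeps every row from tasks (the left table); where project_id has no match in projects, the project columns become NULL. Walk through each task:
  - task 1 (Implement): project_id=3 -> matches Vega
  - task 2 (Migrate): project_id=4 -> matches Helix
  - task 3 (Audit): project_id=2 -> matches Delta
  - task 4 (Document): project_id=2 -> matches Delta
  - task 5 (Design): project_id=3 -> matches Vega
  - task 6 (Review): project_id=2 -> matches Delta
  - task 7 (Deploy): project_id=1 -> matches Gamma
  - task 8 (Setup): project_id=NULL, no match -> kept with NULL
  - task 9 (Train): project_id=4 -> matches Helix
All 9 rows appear; 1 has NULL project.

SQL:
SELECT a.name, b.name AS project
FROM tasks a
LEFT JOIN projects b ON a.project_id = b.id

Result:
name      | project
----------+--------
Implement | Vega   
Migrate   | Helix  
Audit     | Delta  
Document  | Delta  
Design    | Vega   
Review    | Delta  
Deploy    | Gamma  
Setup     | NULL   
Train     | Helix  


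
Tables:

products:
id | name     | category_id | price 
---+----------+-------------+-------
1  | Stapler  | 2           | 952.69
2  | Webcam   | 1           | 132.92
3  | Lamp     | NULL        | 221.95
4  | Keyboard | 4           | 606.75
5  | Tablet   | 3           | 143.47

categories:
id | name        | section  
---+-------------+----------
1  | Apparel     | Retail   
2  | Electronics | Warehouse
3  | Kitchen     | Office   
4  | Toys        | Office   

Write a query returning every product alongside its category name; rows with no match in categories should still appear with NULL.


LEFT JOIN keeps every row from products (the left table); where category_id has no match in categories, the category columns become NULL. Walk through each product:
  - product 1 (Stapler): category_id=2 -> matches Electronics
  - product 2 (Webcam): category_id=1 -> matches Apparel
  - product 3 (Lamp): category_id=NULL, no match -> kept with NULL
  - product 4 (Keyboard): category_id=4 -> matches Toys
  - product 5 (Tablet): category_id=3 -> matches Kitchen
All 5 rows appear; 1 has NULL category.

SQL:
SELECT a.name, b.name AS category
FROM products a
LEFT JOIN categories b ON a.category_id = b.id

Result:
name     | category   
---------+------------
Stapler  | Electronics
Webcam   | Apparel    
Lamp     | NULL       
Keyboard | Toys       
Tablet   | Kitchen    


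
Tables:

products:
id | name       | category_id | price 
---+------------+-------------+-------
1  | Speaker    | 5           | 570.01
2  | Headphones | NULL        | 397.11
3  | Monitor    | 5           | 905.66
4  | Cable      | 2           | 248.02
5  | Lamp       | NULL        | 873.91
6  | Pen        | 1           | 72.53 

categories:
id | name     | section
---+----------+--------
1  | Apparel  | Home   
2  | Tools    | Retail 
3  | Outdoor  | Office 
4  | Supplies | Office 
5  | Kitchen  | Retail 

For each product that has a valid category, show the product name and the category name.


INNER JOIN keeps only products rows whose category_id matches an id in categories. Walk through each product:
  - product 1 (Speaker): category_id=5 -> matches Kitchen
  - product 2 (Headphones): category_id=NULL, no match -> dropped
  - product 3 (Monitor): category_id=5 -> matches Kitchen
  - product 4 (Cable): category_id=2 -> matches Tools
  - product 5 (Lamp): category_id=NULL, no match -> dropped
  - product 6 (Pen): category_id=1 -> matches Apparel
So 2 of 6 rows are dropped.

SQL:
SELECT a.name, b.name AS category
FROM products a
INNER JOIN categories b ON a.category_id = b.id

Result:
name    | category
--------+---------
Speaker | Kitchen 
Monitor | Kitchen 
Cable   | Tools   
Pen     | Apparel 


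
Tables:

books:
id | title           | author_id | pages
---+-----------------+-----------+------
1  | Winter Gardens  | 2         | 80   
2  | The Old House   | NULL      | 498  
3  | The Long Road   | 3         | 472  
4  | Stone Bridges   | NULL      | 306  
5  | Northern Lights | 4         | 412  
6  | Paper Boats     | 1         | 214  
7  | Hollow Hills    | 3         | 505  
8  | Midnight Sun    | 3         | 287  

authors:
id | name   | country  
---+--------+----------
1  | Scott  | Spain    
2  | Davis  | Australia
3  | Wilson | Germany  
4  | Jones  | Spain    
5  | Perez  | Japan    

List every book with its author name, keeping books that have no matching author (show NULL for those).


LEFT JOIN keeps every row from books (the left table); where author_id has no match in authors, the author columns become NULL. Walk through each book:
  - book 1 (Winter Gardens): author_id=2 -> matches Davis
  - book 2 (The Old House): author_id=NULL, no match -> kept with NULL
  - book 3 (The Long Road): author_id=3 -> matches Wilson
  - book 4 (Stone Bridges): author_id=NULL, no match -> kept with NULL
  - book 5 (Northern Lights): author_id=4 -> matches Jones
  - book 6 (Paper Boats): author_id=1 -> matches Scott
  - book 7 (Hollow Hills): author_id=3 -> matches Wilson
  - book 8 (Midnight Sun): author_id=3 -> matches Wilson
All 8 rows appear; 2 have NULL author.

SQL:
SELECT a.title, b.name AS author
FROM books a
LEFT JOIN authors b ON a.author_id = b.id

Result:
title           | author
----------------+-------
Winter Gardens  | Davis 
The Old House   | NULL  
The Long Road   | Wilson
Stone Bridges   | NULL  
Northern Lights | Jones 
Paper Boats     | Scott 
Hollow Hills    | Wilson
Midnight Sun    | Wilson


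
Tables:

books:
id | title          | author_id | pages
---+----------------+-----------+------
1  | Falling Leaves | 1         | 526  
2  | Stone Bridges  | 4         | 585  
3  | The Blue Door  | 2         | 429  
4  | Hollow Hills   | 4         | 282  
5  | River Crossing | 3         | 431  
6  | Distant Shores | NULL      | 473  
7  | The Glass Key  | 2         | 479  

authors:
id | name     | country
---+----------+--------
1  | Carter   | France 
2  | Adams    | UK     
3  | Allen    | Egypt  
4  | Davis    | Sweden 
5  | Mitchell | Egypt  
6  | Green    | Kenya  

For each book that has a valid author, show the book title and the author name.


INNER JOIN keeps only books rows whose author_id matches an id in authors. Walk through each book:
  - book 1 (Falling Leaves): author_id=1 -> matches Carter
  - book 2 (Stone Bridges): author_id=4 -> matches Davis
  - book 3 (The Blue Door): author_id=2 -> matches Adams
  - book 4 (Hollow Hills): author_id=4 -> matches Davis
  - book 5 (River Crossing): author_id=3 -> matches Allen
  - book 6 (Distant Shores): author_id=NULL, no match -> dropped
  - book 7 (The Glass Key): author_id=2 -> matches Adams
So 1 of 7 rows is dropped.

SQL:
SELECT a.title, b.name AS author
FROM books a
INNER JOIN authors b ON a.author_id = b.id

Result:
title          | author
---------------+-------
Falling Leaves | Carter
Stone Bridges  | Davis 
The Blue Door  | Adams 
Hollow Hills   | Davis 
River Crossing | Allen 
The Glass Key  | Adams 


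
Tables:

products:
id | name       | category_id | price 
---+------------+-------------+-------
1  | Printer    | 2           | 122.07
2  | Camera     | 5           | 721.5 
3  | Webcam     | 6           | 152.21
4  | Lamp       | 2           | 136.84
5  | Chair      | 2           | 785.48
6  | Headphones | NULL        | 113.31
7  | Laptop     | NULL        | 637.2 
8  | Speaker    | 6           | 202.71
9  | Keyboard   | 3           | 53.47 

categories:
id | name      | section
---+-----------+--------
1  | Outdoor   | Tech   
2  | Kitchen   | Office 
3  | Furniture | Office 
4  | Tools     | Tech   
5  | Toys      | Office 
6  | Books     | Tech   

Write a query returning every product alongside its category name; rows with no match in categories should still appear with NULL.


LEFT JOIN keeps every row from products (the left table); where category_id has no match in categories, the category columns become NULL. Walk through each product:
  - product 1 (Printer): category_id=2 -> matches Kitchen
  - product 2 (Camera): category_id=5 -> matches Toys
  - product 3 (Webcam): category_id=6 -> matches Books
  - product 4 (Lamp): category_id=2 -> matches Kitchen
  - product 5 (Chair): category_id=2 -> matches Kitchen
  - product 6 (Headphones): category_id=NULL, no match -> kept with NULL
  - product 7 (Laptop): category_id=NULL, no match -> kept with NULL
  - product 8 (Speaker): category_id=6 -> matches Books
  - product 9 (Keyboard): category_id=3 -> matches Furniture
All 9 rows appear; 2 have NULL category.

SQL:
SELECT a.name, b.name AS category
FROM products a
LEFT JOIN categories b ON a.category_id = b.id

Result:
name       | category 
-----------+----------
Printer    | Kitchen  
Camera     | Toys     
Webcam     | Books    
Lamp       | Kitchen  
Chair      | Kitchen  
Headphones | NULL     
Laptop     | NULL     
Speaker    | Books    
Keyboard   | Furniture


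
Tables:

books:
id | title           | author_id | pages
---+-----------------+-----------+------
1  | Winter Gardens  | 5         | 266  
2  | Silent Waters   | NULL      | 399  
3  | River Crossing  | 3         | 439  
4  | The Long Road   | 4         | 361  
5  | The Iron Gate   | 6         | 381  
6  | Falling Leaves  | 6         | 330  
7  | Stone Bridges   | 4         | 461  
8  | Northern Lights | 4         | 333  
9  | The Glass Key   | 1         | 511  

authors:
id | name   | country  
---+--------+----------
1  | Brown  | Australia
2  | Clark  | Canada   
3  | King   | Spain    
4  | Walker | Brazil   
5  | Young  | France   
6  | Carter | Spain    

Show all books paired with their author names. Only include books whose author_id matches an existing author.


INNER JOIN keeps only books rows whose author_id matches an id in authors. Walk through each book:
  - book 1 (Winter Gardens): author_id=5 -> matches Young
  - book 2 (Silent Waters): author_id=NULL, no match -> dropped
  - book 3 (River Crossing): author_id=3 -> matches King
  - book 4 (The Long Road): author_id=4 -> matches Walker
  - book 5 (The Iron Gate): author_id=6 -> matches Carter
  - book 6 (Falling Leaves): author_id=6 -> matches Carter
  - book 7 (Stone Bridges): author_id=4 -> matches Walker
  - book 8 (Northern Lights): author_id=4 -> matches Walker
  - book 9 (The Glass Key): author_id=1 -> matches Brown
So 1 of 9 rows is dropped.

SQL:
SELECT a.title, b.name AS author
FROM books a
INNER JOIN authors b ON a.author_id = b.id

Result:
title           | author
----------------+-------
Winter Gardens  | Young 
River Crossing  | King  
The Long Road   | Walker
The Iron Gate   | Carter
Falling Leaves  | Carter
Stone Bridges   | Walker
Northern Lights | Walker
The Glass Key   | Brown 


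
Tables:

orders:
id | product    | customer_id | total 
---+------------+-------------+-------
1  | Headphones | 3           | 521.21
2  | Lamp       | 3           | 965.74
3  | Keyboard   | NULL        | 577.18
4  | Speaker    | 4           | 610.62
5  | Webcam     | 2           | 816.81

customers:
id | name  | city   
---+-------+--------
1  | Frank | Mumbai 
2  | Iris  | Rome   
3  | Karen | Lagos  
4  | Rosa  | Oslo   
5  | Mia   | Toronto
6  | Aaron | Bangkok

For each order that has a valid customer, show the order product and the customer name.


INNER JOIN keeps only orders rows whose customer_id matches an id in customers. Walk through each order:
  - order 1 (Headphones): customer_id=3 -> matches Karen
  - order 2 (Lamp): customer_id=3 -> matches Karen
  - order 3 (Keyboard): customer_id=NULL, no match -> dropped
  - order 4 (Speaker): customer_id=4 -> matches Rosa
  - order 5 (Webcam): customer_id=2 -> matches Iris
So 1 of 5 rows is dropped.

SQL:
SELECT a.product, b.name AS customer
FROM orders a
INNER JOIN customers b ON a.customer_id = b.id

Result:
product    | customer
-----------+---------
Headphones | Karen   
Lamp       | Karen   
Speaker    | Rosa    
Webcam     | Iris    


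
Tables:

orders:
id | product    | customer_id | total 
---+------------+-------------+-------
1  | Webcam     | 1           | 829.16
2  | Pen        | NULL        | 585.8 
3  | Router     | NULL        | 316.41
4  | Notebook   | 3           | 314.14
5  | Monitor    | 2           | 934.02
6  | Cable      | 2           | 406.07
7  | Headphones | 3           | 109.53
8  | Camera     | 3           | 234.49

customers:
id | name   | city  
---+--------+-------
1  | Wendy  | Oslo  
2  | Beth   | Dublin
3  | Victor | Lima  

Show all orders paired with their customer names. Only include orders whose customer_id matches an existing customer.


INNER JOIN keeps only orders rows whose customer_id matches an id in customers. Walk through each order:
  - order 1 (Webcam): customer_id=1 -> matches Wendy
  - order 2 (Pen): customer_id=NULL, no match -> dropped
  - order 3 (Router): customer_id=NULL, no match -> dropped
  - order 4 (Notebook): customer_id=3 -> matches Victor
  - order 5 (Monitor): customer_id=2 -> matches Beth
  - order 6 (Cable): customer_id=2 -> matches Beth
  - order 7 (Headphones): customer_id=3 -> matches Victor
  - order 8 (Camera): customer_id=3 -> matches Victor
So 2 of 8 rows are dropped.

SQL:
SELECT a.product, b.name AS customer
FROM orders a
INNER JOIN customers b ON a.customer_id = b.id

Result:
product    | customer
-----------+---------
Webcam     | Wendy   
Notebook   | Victor  
Monitor    | Beth    
Cable      | Beth    
Headphones | Victor  
Camera     | Victor  


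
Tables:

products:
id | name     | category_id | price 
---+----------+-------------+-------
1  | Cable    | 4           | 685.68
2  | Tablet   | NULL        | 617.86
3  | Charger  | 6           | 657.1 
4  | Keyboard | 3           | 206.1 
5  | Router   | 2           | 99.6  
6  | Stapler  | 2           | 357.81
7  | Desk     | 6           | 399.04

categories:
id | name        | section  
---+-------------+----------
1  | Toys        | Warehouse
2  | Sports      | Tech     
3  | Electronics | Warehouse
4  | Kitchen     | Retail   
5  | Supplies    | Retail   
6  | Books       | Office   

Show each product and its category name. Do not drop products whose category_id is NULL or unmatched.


LEFT JOIN keeps every row from products (the left table); where category_id has no match in categories, the category columns become NULL. Walk through each product:
  - product 1 (Cable): category_id=4 -> matches Kitchen
  - product 2 (Tablet): category_id=NULL, no match -> kept with NULL
  - product 3 (Charger): category_id=6 -> matches Books
  - product 4 (Keyboard): category_id=3 -> matches Electronics
  - product 5 (Router): category_id=2 -> matches Sports
  - product 6 (Stapler): category_id=2 -> matches Sports
  - product 7 (Desk): category_id=6 -> matches Books
All 7 rows appear; 1 has NULL category.

SQL:
SELECT a.name, b.name AS category
FROM products a
LEFT JOIN categories b ON a.category_id = b.id

Result:
name     | category   
---------+------------
Cable    | Kitchen    
Tablet   | NULL       
Charger  | Books      
Keyboard | Electronics
Router   | Sports     
Stapler  | Sports     
Desk     | Books      


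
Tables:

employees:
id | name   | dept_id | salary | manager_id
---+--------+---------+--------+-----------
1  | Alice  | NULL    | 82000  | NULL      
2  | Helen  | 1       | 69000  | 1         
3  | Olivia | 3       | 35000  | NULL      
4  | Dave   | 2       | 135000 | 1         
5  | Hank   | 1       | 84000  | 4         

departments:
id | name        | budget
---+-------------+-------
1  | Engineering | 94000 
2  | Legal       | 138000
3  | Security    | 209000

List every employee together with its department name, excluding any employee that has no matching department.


INNER JOIN keeps only employees rows whose dept_id matches an id in departments. Walk through each employee:
  - employee 1 (Alice): dept_id=NULL, no match -> dropped
  - employee 2 (Helen): dept_id=1 -> matches Engineering
  - employee 3 (Olivia): dept_id=3 -> matches Security
  - employee 4 (Dave): dept_id=2 -> matches Legal
  - employee 5 (Hank): dept_id=1 -> matches Engineering
So 1 of 5 rows is dropped.

SQL:
SELECT a.name, b.name AS department
FROM employees a
INNER JOIN departments b ON a.dept_id = b.id

Result:
name   | department 
-------+------------
Helen  | Engineering
Olivia | Security   
Dave   | Legal      
Hank   | Engineering


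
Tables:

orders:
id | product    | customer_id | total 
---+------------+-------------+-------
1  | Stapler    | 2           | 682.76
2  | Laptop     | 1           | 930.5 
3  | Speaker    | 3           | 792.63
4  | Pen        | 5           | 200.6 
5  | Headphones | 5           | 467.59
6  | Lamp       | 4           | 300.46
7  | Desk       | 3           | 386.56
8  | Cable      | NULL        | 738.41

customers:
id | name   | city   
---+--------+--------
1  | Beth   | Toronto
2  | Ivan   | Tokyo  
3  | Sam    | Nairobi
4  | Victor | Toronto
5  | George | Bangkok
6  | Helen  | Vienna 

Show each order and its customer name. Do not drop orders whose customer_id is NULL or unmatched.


LEFT JOIN keeps every row from orders (the left table); where customer_id has no match in customers, the customer columns become NULL. Walk through each order:
  - order 1 (Stapler): customer_id=2 -> matches Ivan
  - order 2 (Laptop): customer_id=1 -> matches Beth
  - order 3 (Speaker): customer_id=3 -> matches Sam
  - order 4 (Pen): customer_id=5 -> matches George
  - order 5 (Headphones): customer_id=5 -> matches George
  - order 6 (Lamp): customer_id=4 -> matches Victor
  - order 7 (Desk): customer_id=3 -> matches Sam
  - order 8 (Cable): customer_id=NULL, no match -> kept with NULL
All 8 rows appear; 1 has NULL customer.

SQL:
SELECT a.product, b.name AS customer
FROM orders a
LEFT JOIN customers b ON a.customer_id = b.id

Result:
product    | customer
-----------+---------
Stapler    | Ivan    
Laptop     | Beth    
Speaker    | Sam     
Pen        | George  
Headphones | George  
Lamp       | Victor  
Desk       | Sam     
Cable      | NULL    


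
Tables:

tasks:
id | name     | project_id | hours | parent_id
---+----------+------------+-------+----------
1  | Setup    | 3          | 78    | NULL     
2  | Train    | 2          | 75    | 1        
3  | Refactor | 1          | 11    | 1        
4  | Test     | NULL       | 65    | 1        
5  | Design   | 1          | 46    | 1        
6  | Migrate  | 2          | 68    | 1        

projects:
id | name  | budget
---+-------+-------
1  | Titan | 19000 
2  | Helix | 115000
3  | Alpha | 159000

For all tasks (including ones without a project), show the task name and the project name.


LEFT JOIN keeps every row from tasks (the left table); where project_id has no match in projects, the project columns become NULL. Walk through each task:
  - task 1 (Setup): project_id=3 -> matches Alpha
  - task 2 (Train): project_id=2 -> matches Helix
  - task 3 (Refactor): project_id=1 -> matches Titan
  - task 4 (Test): project_id=NULL, no match -> kept with NULL
  - task 5 (Design): project_id=1 -> matches Titan
  - task 6 (Migrate): project_id=2 -> matches Helix
All 6 rows appear; 1 has NULL project.

SQL:
SELECT a.name, b.name AS project
FROM tasks a
LEFT JOIN projects b ON a.project_id = b.id

Result:
name     | project
---------+--------
Setup    | Alpha  
Train    | Helix  
Refactor | Titan  
Test     | NULL   
Design   | Titan  
Migrate  | Helix  


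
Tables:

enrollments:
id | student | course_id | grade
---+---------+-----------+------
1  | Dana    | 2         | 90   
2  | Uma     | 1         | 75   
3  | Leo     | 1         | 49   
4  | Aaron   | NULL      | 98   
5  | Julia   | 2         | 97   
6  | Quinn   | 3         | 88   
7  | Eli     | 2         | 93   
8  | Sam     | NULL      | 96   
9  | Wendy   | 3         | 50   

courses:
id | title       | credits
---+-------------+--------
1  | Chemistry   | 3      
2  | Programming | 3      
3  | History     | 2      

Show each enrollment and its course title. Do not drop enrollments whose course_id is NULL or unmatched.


LEFT JOIN keeps every row from enrollments (the left table); where course_id has no match in courses, the course columns become NULL. Walk through each enrollment:
  - enrollment 1 (Dana): course_id=2 -> matches Programming
  - enrollment 2 (Uma): course_id=1 -> matches Chemistry
  - enrollment 3 (Leo): course_id=1 -> matches Chemistry
  - enrollment 4 (Aaron): course_id=NULL, no match -> kept with NULL
  - enrollment 5 (Julia): course_id=2 -> matches Programming
  - enrollment 6 (Quinn): course_id=3 -> matches History
  - enrollment 7 (Eli): course_id=2 -> matches Programming
  - enrollment 8 (Sam): course_id=NULL, no match -> kept with NULL
  - enrollment 9 (Wendy): course_id=3 -> matches History
All 9 rows appear; 2 have NULL course.

SQL:
SELECT a.student, b.title AS course
FROM enrollments a
LEFT JOIN courses b ON a.course_id = b.id

Result:
student | course     
--------+------------
Dana    | Programming
Uma     | Chemistry  
Leo     | Chemistry  
Aaron   | NULL       
Julia   | Programming
Quinn   | History    
Eli     | Programming
Sam     | NULL       
Wendy   | History    


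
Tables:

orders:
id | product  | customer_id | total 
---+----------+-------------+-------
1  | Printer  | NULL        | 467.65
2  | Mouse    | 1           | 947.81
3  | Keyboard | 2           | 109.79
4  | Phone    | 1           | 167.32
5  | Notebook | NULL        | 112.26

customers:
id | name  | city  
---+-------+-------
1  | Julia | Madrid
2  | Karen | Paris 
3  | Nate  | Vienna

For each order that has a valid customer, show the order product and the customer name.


INNER JOIN keeps only orders rows whose customer_id matches an id in customers. Walk through each order:
  - order 1 (Printer): customer_id=NULL, no match -> dropped
  - order 2 (Mouse): customer_id=1 -> matches Julia
  - order 3 (Keyboard): customer_id=2 -> matches Karen
  - order 4 (Phone): customer_id=1 -> matches Julia
  - order 5 (Notebook): customer_id=NULL, no match -> dropped
So 2 of 5 rows are dropped.

SQL:
SELECT a.product, b.name AS customer
FROM orders a
INNER JOIN customers b ON a.customer_id = b.id

Result:
product  | customer
---------+---------
Mouse    | Julia   
Keyboard | Karen   
Phone    | Julia   


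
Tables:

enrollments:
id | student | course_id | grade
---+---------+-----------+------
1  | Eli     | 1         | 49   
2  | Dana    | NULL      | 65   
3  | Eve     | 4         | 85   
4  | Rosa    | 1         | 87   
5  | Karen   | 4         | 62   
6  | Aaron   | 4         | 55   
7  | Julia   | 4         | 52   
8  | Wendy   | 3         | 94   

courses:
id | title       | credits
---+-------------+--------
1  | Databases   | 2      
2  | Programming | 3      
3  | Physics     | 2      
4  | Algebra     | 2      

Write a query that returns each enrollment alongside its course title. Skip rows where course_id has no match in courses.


INNER JOIN keeps only enrollments rows whose course_id matches an id in courses. Walk through each enrollment:
  - enrollment 1 (Eli): course_id=1 -> matches Databases
  - enrollment 2 (Dana): course_id=NULL, no match -> dropped
  - enrollment 3 (Eve): course_id=4 -> matches Algebra
  - enrollment 4 (Rosa): course_id=1 -> matches Databases
  - enrollment 5 (Karen): course_id=4 -> matches Algebra
  - enrollment 6 (Aaron): course_id=4 -> matches Algebra
  - enrollment 7 (Julia): course_id=4 -> matches Algebra
  - enrollment 8 (Wendy): course_id=3 -> matches Physics
So 1 of 8 rows is dropped.

SQL:
SELECT a.student, b.title AS course
FROM enrollments a
INNER JOIN courses b ON a.course_id = b.id

Result:
student | course   
--------+----------
Eli     | Databases
Eve     | Algebra  
Rosa    | Databases
Karen   | Algebra  
Aaron   | Algebra  
Julia   | Algebra  
Wendy   | Physics  


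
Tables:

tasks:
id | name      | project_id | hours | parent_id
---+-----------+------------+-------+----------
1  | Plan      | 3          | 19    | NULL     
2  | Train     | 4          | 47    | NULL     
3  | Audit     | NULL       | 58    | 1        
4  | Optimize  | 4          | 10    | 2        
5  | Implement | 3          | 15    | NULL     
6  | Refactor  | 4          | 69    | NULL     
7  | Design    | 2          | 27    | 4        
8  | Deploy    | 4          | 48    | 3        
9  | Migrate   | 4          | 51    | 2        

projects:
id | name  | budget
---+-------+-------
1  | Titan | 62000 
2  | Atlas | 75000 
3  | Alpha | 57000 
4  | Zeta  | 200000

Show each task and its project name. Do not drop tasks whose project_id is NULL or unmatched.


LEFT JOIN keeps every row from tasks (the left table); where project_id has no match in projects, the project columns become NULL. Walk through each task:
  - task 1 (Plan): project_id=3 -> matches Alpha
  - task 2 (Train): project_id=4 -> matches Zeta
  - task 3 (Audit): project_id=NULL, no match -> kept with NULL
  - task 4 (Optimize): project_id=4 -> matches Zeta
  - task 5 (Implement): project_id=3 -> matches Alpha
  - task 6 (Refactor): project_id=4 -> matches Zeta
  - task 7 (Design): project_id=2 -> matches Atlas
  - task 8 (Deploy): project_id=4 -> matches Zeta
  - task 9 (Migrate): project_id=4 -> matches Zeta
All 9 rows appear; 1 has NULL project.

SQL:
SELECT a.name, b.name AS project
FROM tasks a
LEFT JOIN projects b ON a.project_id = b.id

Result:
name      | project
----------+--------
Plan      | Alpha  
Train     | Zeta   
Audit     | NULL   
Optimize  | Zeta   
Implement | Alpha  
Refactor  | Zeta   
Design    | Atlas  
Deploy    | Zeta   
Migrate   | Zeta   


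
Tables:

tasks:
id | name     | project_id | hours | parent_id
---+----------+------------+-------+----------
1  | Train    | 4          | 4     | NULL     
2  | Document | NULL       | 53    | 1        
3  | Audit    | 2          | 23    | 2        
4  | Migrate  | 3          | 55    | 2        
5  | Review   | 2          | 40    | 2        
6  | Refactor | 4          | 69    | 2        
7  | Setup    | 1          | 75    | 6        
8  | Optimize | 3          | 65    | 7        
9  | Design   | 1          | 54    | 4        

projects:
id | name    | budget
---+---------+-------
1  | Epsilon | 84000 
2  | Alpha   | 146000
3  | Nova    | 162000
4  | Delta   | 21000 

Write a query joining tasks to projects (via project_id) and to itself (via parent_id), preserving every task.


Two LEFT JOINs from the same base table tasks: one to projects via project_id, one to tasks itself via parent_id. Both are LEFT so every task is preserved.
Match against projects:
  - task 1 (Train): project_id=4 -> matches Delta
  - task 2 (Document): project_id=NULL, no match -> kept with NULL
  - task 3 (Audit): project_id=2 -> matches Alpha
  - task 4 (Migrate): project_id=3 -> matches Nova
  - task 5 (Review): project_id=2 -> matches Alpha
  - task 6 (Refactor): project_id=4 -> matches Delta
  - task 7 (Setup): project_id=1 -> matches Epsilon
  - task 8 (Optimize): project_id=3 -> matches Nova
  - task 9 (Design): project_id=1 -> matches Epsilon
Match against tasks (self):
  - task 1 (Train): parent_id=NULL -> NULL
  - task 2 (Document): parent_id=1 -> Train
  - task 3 (Audit): parent_id=2 -> Document
  - task 4 (Migrate): parent_id=2 -> Document
  - task 5 (Review): parent_id=2 -> Document
  - task 6 (Refactor): parent_id=2 -> Document
  - task 7 (Setup): parent_id=6 -> Refactor
  - task 8 (Optimize): parent_id=7 -> Setup
  - task 9 (Design): parent_id=4 -> Migrate

SQL:
SELECT a.name, b.name AS project, c.name AS parent
FROM tasks a
LEFT JOIN projects b ON a.project_id = b.id
LEFT JOIN tasks c ON a.parent_id = c.id

Result:
name     | project | parent  
---------+---------+---------
Train    | Delta   | NULL    
Document | NULL    | Train   
Audit    | Alpha   | Document
Migrate  | Nova    | Document
Review   | Alpha   | Document
Refactor | Delta   | Document
Setup    | Epsilon | Refactor
Optimize | Nova    | Setup   
Design   | Epsilon | Migrate 


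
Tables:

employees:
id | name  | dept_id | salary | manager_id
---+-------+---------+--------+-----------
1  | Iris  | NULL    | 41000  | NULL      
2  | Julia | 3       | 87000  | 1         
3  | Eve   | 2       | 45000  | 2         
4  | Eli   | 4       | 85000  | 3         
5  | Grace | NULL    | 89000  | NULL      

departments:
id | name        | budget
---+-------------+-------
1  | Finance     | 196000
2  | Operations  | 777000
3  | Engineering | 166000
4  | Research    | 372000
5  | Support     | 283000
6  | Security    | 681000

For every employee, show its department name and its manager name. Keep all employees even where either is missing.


Two LEFT JOINs from the same base table employees: one to departments via dept_id, one to employees itself via manager_id. Both are LEFT so every employee is preserved.
Match against departments:
  - employee 1 (Iris): dept_id=NULL, no match -> kept with NULL
  - employee 2 (Julia): dept_id=3 -> matches Engineering
  - employee 3 (Eve): dept_id=2 -> matches Operations
  - employee 4 (Eli): dept_id=4 -> matches Research
  - employee 5 (Grace): dept_id=NULL, no match -> kept with NULL
Match against employees (self):
  - employee 1 (Iris): manager_id=NULL -> NULL
  - employee 2 (Julia): manager_id=1 -> Iris
  - employee 3 (Eve): manager_id=2 -> Julia
  - employee 4 (Eli): manager_id=3 -> Eve
  - employee 5 (Grace): manager_id=NULL -> NULL

SQL:
SELECT a.name, b.name AS department, c.name AS manager
FROM employees a
LEFT JOIN departments b ON a.dept_id = b.id
LEFT JOIN employees c ON a.manager_id = c.id

Result:
name  | department  | manager
------+-------------+--------
Iris  | NULL        | NULL   
Julia | Engineering | Iris   
Eve   | Operations  | Julia  
Eli   | Research    | Eve    
Grace | NULL        | NULL   


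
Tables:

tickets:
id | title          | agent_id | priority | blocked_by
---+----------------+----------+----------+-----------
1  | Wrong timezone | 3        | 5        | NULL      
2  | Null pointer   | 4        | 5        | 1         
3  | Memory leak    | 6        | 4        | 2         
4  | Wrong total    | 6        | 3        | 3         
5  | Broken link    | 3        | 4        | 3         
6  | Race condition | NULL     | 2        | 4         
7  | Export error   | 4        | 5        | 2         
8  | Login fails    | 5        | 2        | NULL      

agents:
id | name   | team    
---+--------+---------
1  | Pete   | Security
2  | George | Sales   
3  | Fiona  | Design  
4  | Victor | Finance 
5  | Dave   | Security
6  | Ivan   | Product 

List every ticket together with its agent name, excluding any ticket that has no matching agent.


INNER JOIN keeps only tickets rows whose agent_id matches an id in agents. Walk through each ticket:
  - ticket 1 (Wrong timezone): agent_id=3 -> matches Fiona
  - ticket 2 (Null pointer): agent_id=4 -> matches Victor
  - ticket 3 (Memory leak): agent_id=6 -> matches Ivan
  - ticket 4 (Wrong total): agent_id=6 -> matches Ivan
  - ticket 5 (Broken link): agent_id=3 -> matches Fiona
  - ticket 6 (Race condition): agent_id=NULL, no match -> dropped
  - ticket 7 (Export error): agent_id=4 -> matches Victor
  - ticket 8 (Login fails): agent_id=5 -> matches Dave
So 1 of 8 rows is dropped.

SQL:
SELECT a.title, b.name AS agent
FROM tickets a
INNER JOIN agents b ON a.agent_id = b.id

Result:
title          | agent 
---------------+-------
Wrong timezone | Fiona 
Null pointer   | Victor
Memory leak    | Ivan  
Wrong total    | Ivan  
Broken link    | Fiona 
Export error   | Victor
Login fails    | Dave  


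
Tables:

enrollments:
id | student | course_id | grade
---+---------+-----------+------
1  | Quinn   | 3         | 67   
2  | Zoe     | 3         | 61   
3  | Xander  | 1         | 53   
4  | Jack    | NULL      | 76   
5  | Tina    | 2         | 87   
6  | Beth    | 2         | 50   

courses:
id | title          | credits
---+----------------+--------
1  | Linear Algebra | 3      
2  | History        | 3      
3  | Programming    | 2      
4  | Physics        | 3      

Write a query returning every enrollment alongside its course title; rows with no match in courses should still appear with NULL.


LEFT JOIN keeps every row from enrollments (the left table); where course_id has no match in courses, the course columns become NULL. Walk through each enrollment:
  - enrollment 1 (Quinn): course_id=3 -> matches Programming
  - enrollment 2 (Zoe): course_id=3 -> matches Programming
  - enrollment 3 (Xander): course_id=1 -> matches Linear Algebra
  - enrollment 4 (Jack): course_id=NULL, no match -> kept with NULL
  - enrollment 5 (Tina): course_id=2 -> matches History
  - enrollment 6 (Beth): course_id=2 -> matches History
All 6 rows appear; 1 has NULL course.

SQL:
SELECT a.student, b.title AS course
FROM enrollments a
LEFT JOIN courses b ON a.course_id = b.id

Result:
student | course        
--------+---------------
Quinn   | Programming   
Zoe     | Programming   
Xander  | Linear Algebra
Jack    | NULL          
Tina    | History       
Beth    | History       


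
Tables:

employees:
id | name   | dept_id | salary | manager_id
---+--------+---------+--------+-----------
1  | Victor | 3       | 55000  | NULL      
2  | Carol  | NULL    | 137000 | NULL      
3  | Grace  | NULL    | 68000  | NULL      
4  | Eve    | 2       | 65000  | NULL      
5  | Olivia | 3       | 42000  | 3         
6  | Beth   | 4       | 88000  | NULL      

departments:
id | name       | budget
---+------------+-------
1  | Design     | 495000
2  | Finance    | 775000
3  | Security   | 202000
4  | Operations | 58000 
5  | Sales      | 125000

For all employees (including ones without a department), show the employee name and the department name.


LEFT JOIN keeps every row from employees (the left table); where dept_id has no match in departments, the department columns become NULL. Walk through each employee:
  - employee 1 (Victor): dept_id=3 -> matches Security
  - employee 2 (Carol): dept_id=NULL, no match -> kept with NULL
  - employee 3 (Grace): dept_id=NULL, no match -> kept with NULL
  - employee 4 (Eve): dept_id=2 -> matches Finance
  - employee 5 (Olivia): dept_id=3 -> matches Security
  - employee 6 (Beth): dept_id=4 -> matches Operations
All 6 rows appear; 2 have NULL department.

SQL:
SELECT a.name, b.name AS department
FROM employees a
LEFT JOIN departments b ON a.dept_id = b.id

Result:
name   | department
-------+-----------
Victor | Security  
Carol  | NULL      
Grace  | NULL      
Eve    | Finance   
Olivia | Security  
Beth   | Operations


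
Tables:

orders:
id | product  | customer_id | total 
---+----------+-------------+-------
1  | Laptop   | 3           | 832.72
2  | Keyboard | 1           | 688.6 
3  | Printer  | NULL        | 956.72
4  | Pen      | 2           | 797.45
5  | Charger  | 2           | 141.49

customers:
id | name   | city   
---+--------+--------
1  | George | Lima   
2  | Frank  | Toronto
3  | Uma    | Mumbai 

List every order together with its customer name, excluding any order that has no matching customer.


INNER JOIN keeps only orders rows whose customer_id matches an id in customers. Walk through each order:
  - order 1 (Laptop): customer_id=3 -> matches Uma
  - order 2 (Keyboard): customer_id=1 -> matches George
  - order 3 (Printer): customer_id=NULL, no match -> dropped
  - order 4 (Pen): customer_id=2 -> matches Frank
  - order 5 (Charger): customer_id=2 -> matches Frank
So 1 of 5 rows is dropped.

SQL:
SELECT a.product, b.name AS customer
FROM orders a
INNER JOIN customers b ON a.customer_id = b.id

Result:
product  | customer
---------+---------
Laptop   | Uma     
Keyboard | George  
Pen      | Frank   
Charger  | Frank   


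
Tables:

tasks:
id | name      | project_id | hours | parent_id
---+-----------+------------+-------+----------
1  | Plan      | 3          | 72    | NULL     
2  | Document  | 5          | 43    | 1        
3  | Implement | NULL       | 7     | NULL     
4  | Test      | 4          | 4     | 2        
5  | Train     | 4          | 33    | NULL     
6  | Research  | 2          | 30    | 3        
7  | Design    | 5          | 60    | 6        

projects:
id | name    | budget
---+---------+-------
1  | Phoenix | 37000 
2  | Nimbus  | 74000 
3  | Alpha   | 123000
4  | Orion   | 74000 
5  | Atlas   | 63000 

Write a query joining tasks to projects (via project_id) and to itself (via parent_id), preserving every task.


Two LEFT JOINs from the same base table tasks: one to projects via project_id, one to tasks itself via parent_id. Both are LEFT so every task is preserved.
Match against projects:
  - task 1 (Plan): project_id=3 -> matches Alpha
  - task 2 (Document): project_id=5 -> matches Atlas
  - task 3 (Implement): project_id=NULL, no match -> kept with NULL
  - task 4 (Test): project_id=4 -> matches Orion
  - task 5 (Train): project_id=4 -> matches Orion
  - task 6 (Research): project_id=2 -> matches Nimbus
  - task 7 (Design): project_id=5 -> matches Atlas
Match against tasks (self):
  - task 1 (Plan): parent_id=NULL -> NULL
  - task 2 (Document): parent_id=1 -> Plan
  - task 3 (Implement): parent_id=NULL -> NULL
  - task 4 (Test): parent_id=2 -> Document
  - task 5 (Train): parent_id=NULL -> NULL
  - task 6 (Research): parent_id=3 -> Implement
  - task 7 (Design): parent_id=6 -> Research

SQL:
SELECT a.name, b.name AS project, c.name AS parent
FROM tasks a
LEFT JOIN projects b ON a.project_id = b.id
LEFT JOIN tasks c ON a.parent_id = c.id

Result:
name      | project | parent   
----------+---------+----------
Plan      | Alpha   | NULL     
Document  | Atlas   | Plan     
Implement | NULL    | NULL     
Test      | Orion   | Document 
Train     | Orion   | NULL     
Research  | Nimbus  | Implement
Design    | Atlas   | Research 
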